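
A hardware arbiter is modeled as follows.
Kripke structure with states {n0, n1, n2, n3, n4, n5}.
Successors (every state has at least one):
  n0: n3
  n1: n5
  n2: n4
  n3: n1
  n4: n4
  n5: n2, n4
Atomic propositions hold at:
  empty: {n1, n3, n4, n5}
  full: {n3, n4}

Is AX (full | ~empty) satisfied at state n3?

Sat(~empty) = {n0, n2}
Sat(full | ~empty) = {n0, n2, n3, n4}
Sat(AX (full | ~empty)) = {s : every successor in {n0, n2, n3, n4}} = {n0, n2, n4, n5}
n3 ∉ Sat(AX (full | ~empty)) = {n0, n2, n4, n5}, so the formula does not hold at n3.

No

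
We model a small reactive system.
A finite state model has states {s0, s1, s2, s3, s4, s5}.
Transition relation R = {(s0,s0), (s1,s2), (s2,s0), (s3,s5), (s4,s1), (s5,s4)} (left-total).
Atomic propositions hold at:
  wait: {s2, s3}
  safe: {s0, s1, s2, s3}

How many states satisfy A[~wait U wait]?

5

Sat(~wait) = {s0, s1, s4, s5}
A[~wait U wait]: least fixpoint, start Z0 = Sat(wait) = {s2, s3}, add states in Sat(~wait) with every successor in Z. Z1 = {s1, s2, s3}; Z2 = {s1, s2, s3, s4}; Z3 = {s1, s2, s3, s4, s5}; fixed.
Sat(A[~wait U wait]) = {s1, s2, s3, s4, s5}
|Sat(A[~wait U wait])| = |{s1, s2, s3, s4, s5}| = 5.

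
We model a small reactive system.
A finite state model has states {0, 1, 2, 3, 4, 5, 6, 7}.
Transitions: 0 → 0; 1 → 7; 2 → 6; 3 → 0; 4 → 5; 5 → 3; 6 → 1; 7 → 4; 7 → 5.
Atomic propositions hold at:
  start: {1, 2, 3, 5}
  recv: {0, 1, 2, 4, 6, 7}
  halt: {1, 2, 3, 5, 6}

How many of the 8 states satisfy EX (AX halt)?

3

Sat(AX halt) = {s : every successor in {1, 2, 3, 5, 6}} = {2, 4, 5, 6}
Sat(EX (AX halt)) = {s : some successor in {2, 4, 5, 6}} = {2, 4, 7}
|Sat(EX (AX halt))| = |{2, 4, 7}| = 3.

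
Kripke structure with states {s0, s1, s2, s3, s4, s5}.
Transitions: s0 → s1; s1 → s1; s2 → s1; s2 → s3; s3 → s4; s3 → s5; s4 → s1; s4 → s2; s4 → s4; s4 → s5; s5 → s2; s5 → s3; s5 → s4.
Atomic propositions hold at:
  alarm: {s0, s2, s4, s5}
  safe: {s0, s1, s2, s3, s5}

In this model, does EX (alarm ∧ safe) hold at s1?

No

Sat(alarm ∧ safe) = {s0, s2, s5}
Sat(EX (alarm ∧ safe)) = {s : some successor in {s0, s2, s5}} = {s3, s4, s5}
s1 ∉ Sat(EX (alarm ∧ safe)) = {s3, s4, s5}, so the formula does not hold at s1.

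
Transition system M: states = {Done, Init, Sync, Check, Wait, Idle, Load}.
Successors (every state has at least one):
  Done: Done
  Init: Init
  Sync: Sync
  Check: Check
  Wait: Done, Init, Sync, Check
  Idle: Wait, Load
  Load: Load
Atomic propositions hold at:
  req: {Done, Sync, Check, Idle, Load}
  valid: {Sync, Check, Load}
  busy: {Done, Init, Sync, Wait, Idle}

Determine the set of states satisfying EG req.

EG req: greatest fixpoint, start Z0 = {Done, Sync, Check, Idle, Load}, keep only states in Sat with some successor in Z. Already a fixed point.
Sat(EG req) = {Done, Sync, Check, Idle, Load}

{Done, Sync, Check, Idle, Load}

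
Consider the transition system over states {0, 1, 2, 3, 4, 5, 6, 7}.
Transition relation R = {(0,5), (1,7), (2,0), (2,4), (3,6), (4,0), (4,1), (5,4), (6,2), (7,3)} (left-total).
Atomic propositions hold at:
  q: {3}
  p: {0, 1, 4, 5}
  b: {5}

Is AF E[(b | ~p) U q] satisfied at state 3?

Sat(~p) = {2, 3, 6, 7}
Sat(b | ~p) = {2, 3, 5, 6, 7}
E[(b | ~p) U q]: least fixpoint, start Z0 = Sat(q) = {3}, add states in Sat(b | ~p) with some successor in Z. Z1 = {3, 7}; fixed.
Sat(E[(b | ~p) U q]) = {3, 7}
AF E[(b | ~p) U q]: least fixpoint, start Z0 = {3, 7}, add states with every successor in Z. Z1 = {1, 3, 7}; fixed.
Sat(AF E[(b | ~p) U q]) = {1, 3, 7}
3 ∈ Sat(AF E[(b | ~p) U q]) = {1, 3, 7}, so the formula holds at 3.

Yes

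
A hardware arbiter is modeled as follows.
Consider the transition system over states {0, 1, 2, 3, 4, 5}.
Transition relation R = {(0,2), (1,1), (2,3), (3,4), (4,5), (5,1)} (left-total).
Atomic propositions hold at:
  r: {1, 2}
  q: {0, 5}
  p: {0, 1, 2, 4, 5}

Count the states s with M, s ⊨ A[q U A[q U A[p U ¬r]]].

Sat(¬r) = {0, 3, 4, 5}
A[p U ¬r]: least fixpoint, start Z0 = Sat(¬r) = {0, 3, 4, 5}, add states in Sat(p) with every successor in Z. Z1 = {0, 2, 3, 4, 5}; fixed.
Sat(A[p U ¬r]) = {0, 2, 3, 4, 5}
A[q U A[p U ¬r]]: least fixpoint, start Z0 = Sat(A[p U ¬r]) = {0, 2, 3, 4, 5}, add states in Sat(q) with every successor in Z. Already a fixed point.
Sat(A[q U A[p U ¬r]]) = {0, 2, 3, 4, 5}
A[q U A[q U A[p U ¬r]]]: least fixpoint, start Z0 = Sat(A[q U A[p U ¬r]]) = {0, 2, 3, 4, 5}, add states in Sat(q) with every successor in Z. Already a fixed point.
Sat(A[q U A[q U A[p U ¬r]]]) = {0, 2, 3, 4, 5}
|Sat(A[q U A[q U A[p U ¬r]]])| = |{0, 2, 3, 4, 5}| = 5.

5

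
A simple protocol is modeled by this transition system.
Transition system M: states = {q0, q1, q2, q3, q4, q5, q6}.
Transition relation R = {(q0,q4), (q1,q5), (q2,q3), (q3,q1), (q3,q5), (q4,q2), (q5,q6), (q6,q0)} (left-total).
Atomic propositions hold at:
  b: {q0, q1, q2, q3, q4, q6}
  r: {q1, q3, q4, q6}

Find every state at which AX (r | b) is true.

Sat(r | b) = {q0, q1, q2, q3, q4, q6}
Sat(AX (r | b)) = {s : every successor in {q0, q1, q2, q3, q4, q6}} = {q0, q2, q4, q5, q6}

{q0, q2, q4, q5, q6}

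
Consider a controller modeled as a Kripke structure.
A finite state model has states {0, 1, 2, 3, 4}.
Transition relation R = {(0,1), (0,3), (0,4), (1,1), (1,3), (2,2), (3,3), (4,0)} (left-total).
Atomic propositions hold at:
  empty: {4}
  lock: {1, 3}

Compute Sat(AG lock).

{1, 3}

AG lock: greatest fixpoint, start Z0 = {1, 3}, keep only states in Sat with every successor in Z. Already a fixed point.
Sat(AG lock) = {1, 3}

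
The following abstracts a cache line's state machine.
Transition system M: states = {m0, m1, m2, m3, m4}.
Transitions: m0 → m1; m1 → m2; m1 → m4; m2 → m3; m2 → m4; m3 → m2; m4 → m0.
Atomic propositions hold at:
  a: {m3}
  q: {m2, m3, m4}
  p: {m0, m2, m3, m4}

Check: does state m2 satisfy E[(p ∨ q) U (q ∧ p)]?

Sat(p ∨ q) = {m0, m2, m3, m4}
Sat(q ∧ p) = {m2, m3, m4}
E[(p ∨ q) U (q ∧ p)]: least fixpoint, start Z0 = Sat((q ∧ p)) = {m2, m3, m4}, add states in Sat(p ∨ q) with some successor in Z. Already a fixed point.
Sat(E[(p ∨ q) U (q ∧ p)]) = {m2, m3, m4}
m2 ∈ Sat(E[(p ∨ q) U (q ∧ p)]) = {m2, m3, m4}, so the formula holds at m2.

Yes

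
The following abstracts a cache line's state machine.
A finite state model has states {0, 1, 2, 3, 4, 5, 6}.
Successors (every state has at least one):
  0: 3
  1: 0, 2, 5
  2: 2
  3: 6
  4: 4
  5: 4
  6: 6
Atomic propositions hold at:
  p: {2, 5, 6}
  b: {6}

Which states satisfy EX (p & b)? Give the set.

Sat(p & b) = {6}
Sat(EX (p & b)) = {s : some successor in {6}} = {3, 6}

{3, 6}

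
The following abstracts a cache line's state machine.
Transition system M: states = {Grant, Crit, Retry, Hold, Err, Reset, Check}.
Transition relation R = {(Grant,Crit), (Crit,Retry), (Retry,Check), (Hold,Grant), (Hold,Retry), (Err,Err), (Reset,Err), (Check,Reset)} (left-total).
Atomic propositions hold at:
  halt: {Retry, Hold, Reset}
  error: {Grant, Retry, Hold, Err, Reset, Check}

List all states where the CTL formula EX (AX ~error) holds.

{Hold}

Sat(~error) = {Crit}
Sat(AX ~error) = {s : every successor in {Crit}} = {Grant}
Sat(EX (AX ~error)) = {s : some successor in {Grant}} = {Hold}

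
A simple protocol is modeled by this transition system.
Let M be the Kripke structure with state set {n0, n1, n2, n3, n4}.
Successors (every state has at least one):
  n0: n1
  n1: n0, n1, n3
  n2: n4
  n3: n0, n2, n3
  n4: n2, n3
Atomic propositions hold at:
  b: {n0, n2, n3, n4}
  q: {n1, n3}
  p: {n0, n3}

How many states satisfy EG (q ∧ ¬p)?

1

Sat(¬p) = {n1, n2, n4}
Sat(q ∧ ¬p) = {n1}
EG (q ∧ ¬p): greatest fixpoint, start Z0 = {n1}, keep only states in Sat with some successor in Z. Already a fixed point.
Sat(EG (q ∧ ¬p)) = {n1}
|Sat(EG (q ∧ ¬p))| = |{n1}| = 1.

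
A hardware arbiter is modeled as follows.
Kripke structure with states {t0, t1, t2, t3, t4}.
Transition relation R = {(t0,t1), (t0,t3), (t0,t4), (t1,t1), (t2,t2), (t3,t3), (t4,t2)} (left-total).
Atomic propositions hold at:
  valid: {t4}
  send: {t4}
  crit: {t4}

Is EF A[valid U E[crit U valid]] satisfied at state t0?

Yes

E[crit U valid]: least fixpoint, start Z0 = Sat(valid) = {t4}, add states in Sat(crit) with some successor in Z. Already a fixed point.
Sat(E[crit U valid]) = {t4}
A[valid U E[crit U valid]]: least fixpoint, start Z0 = Sat(E[crit U valid]) = {t4}, add states in Sat(valid) with every successor in Z. Already a fixed point.
Sat(A[valid U E[crit U valid]]) = {t4}
EF A[valid U E[crit U valid]]: least fixpoint, start Z0 = {t4}, add states with some successor in Z. Z1 = {t0, t4}; fixed.
Sat(EF A[valid U E[crit U valid]]) = {t0, t4}
t0 ∈ Sat(EF A[valid U E[crit U valid]]) = {t0, t4}, so the formula holds at t0.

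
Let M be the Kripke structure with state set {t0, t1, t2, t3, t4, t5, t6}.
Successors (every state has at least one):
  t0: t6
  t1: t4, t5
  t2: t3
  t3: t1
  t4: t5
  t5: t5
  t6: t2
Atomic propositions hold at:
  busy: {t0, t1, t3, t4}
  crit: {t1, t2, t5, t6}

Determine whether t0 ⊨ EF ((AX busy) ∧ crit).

Sat(AX busy) = {s : every successor in {t0, t1, t3, t4}} = {t2, t3}
Sat((AX busy) ∧ crit) = {t2}
EF ((AX busy) ∧ crit): least fixpoint, start Z0 = {t2}, add states with some successor in Z. Z1 = {t2, t6}; Z2 = {t0, t2, t6}; fixed.
Sat(EF ((AX busy) ∧ crit)) = {t0, t2, t6}
t0 ∈ Sat(EF ((AX busy) ∧ crit)) = {t0, t2, t6}, so the formula holds at t0.

Yes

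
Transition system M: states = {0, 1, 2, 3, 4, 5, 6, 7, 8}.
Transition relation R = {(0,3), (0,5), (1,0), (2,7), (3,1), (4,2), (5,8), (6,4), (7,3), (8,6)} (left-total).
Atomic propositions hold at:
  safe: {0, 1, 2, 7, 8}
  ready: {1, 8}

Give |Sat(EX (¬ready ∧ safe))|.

3

Sat(¬ready) = {0, 2, 3, 4, 5, 6, 7}
Sat(¬ready ∧ safe) = {0, 2, 7}
Sat(EX (¬ready ∧ safe)) = {s : some successor in {0, 2, 7}} = {1, 2, 4}
|Sat(EX (¬ready ∧ safe))| = |{1, 2, 4}| = 3.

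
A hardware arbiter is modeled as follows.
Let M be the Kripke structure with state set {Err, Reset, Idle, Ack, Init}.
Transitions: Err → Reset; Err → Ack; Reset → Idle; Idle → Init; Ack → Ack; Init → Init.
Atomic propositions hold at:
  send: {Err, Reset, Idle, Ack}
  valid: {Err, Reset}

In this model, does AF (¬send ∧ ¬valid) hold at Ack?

Sat(¬send) = {Init}
Sat(¬valid) = {Idle, Ack, Init}
Sat(¬send ∧ ¬valid) = {Init}
AF (¬send ∧ ¬valid): least fixpoint, start Z0 = {Init}, add states with every successor in Z. Z1 = {Idle, Init}; Z2 = {Reset, Idle, Init}; fixed.
Sat(AF (¬send ∧ ¬valid)) = {Reset, Idle, Init}
Ack ∉ Sat(AF (¬send ∧ ¬valid)) = {Reset, Idle, Init}, so the formula does not hold at Ack.

No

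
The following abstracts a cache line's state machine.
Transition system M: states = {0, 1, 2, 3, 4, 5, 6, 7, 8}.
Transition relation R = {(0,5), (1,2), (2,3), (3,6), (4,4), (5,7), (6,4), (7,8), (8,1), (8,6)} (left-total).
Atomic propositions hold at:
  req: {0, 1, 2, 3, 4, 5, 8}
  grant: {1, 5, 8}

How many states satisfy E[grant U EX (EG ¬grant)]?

6

Sat(¬grant) = {0, 2, 3, 4, 6, 7}
EG ¬grant: greatest fixpoint, start Z0 = {0, 2, 3, 4, 6, 7}, keep only states in Sat with some successor in Z. Z1 = {2, 3, 4, 6}; fixed.
Sat(EG ¬grant) = {2, 3, 4, 6}
Sat(EX (EG ¬grant)) = {s : some successor in {2, 3, 4, 6}} = {1, 2, 3, 4, 6, 8}
E[grant U EX (EG ¬grant)]: least fixpoint, start Z0 = Sat(EX (EG ¬grant)) = {1, 2, 3, 4, 6, 8}, add states in Sat(grant) with some successor in Z. Already a fixed point.
Sat(E[grant U EX (EG ¬grant)]) = {1, 2, 3, 4, 6, 8}
|Sat(E[grant U EX (EG ¬grant)])| = |{1, 2, 3, 4, 6, 8}| = 6.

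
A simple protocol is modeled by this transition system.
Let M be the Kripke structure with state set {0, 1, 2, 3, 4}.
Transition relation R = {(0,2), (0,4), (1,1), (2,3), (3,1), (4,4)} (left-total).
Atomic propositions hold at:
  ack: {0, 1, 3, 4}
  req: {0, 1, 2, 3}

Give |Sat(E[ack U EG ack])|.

4

EG ack: greatest fixpoint, start Z0 = {0, 1, 3, 4}, keep only states in Sat with some successor in Z. Already a fixed point.
Sat(EG ack) = {0, 1, 3, 4}
E[ack U EG ack]: least fixpoint, start Z0 = Sat(EG ack) = {0, 1, 3, 4}, add states in Sat(ack) with some successor in Z. Already a fixed point.
Sat(E[ack U EG ack]) = {0, 1, 3, 4}
|Sat(E[ack U EG ack])| = |{0, 1, 3, 4}| = 4.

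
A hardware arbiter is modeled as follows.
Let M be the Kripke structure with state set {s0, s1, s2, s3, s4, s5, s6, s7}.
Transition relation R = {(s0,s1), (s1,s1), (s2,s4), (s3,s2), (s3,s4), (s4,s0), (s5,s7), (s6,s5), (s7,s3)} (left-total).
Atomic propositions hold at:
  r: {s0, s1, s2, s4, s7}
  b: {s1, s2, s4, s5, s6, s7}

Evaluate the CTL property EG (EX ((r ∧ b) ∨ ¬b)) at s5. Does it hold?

Sat(r ∧ b) = {s1, s2, s4, s7}
Sat(¬b) = {s0, s3}
Sat((r ∧ b) ∨ ¬b) = {s0, s1, s2, s3, s4, s7}
Sat(EX ((r ∧ b) ∨ ¬b)) = {s : some successor in {s0, s1, s2, s3, s4, s7}} = {s0, s1, s2, s3, s4, s5, s7}
EG (EX ((r ∧ b) ∨ ¬b)): greatest fixpoint, start Z0 = {s0, s1, s2, s3, s4, s5, s7}, keep only states in Sat with some successor in Z. Already a fixed point.
Sat(EG (EX ((r ∧ b) ∨ ¬b))) = {s0, s1, s2, s3, s4, s5, s7}
s5 ∈ Sat(EG (EX ((r ∧ b) ∨ ¬b))) = {s0, s1, s2, s3, s4, s5, s7}, so the formula holds at s5.

Yes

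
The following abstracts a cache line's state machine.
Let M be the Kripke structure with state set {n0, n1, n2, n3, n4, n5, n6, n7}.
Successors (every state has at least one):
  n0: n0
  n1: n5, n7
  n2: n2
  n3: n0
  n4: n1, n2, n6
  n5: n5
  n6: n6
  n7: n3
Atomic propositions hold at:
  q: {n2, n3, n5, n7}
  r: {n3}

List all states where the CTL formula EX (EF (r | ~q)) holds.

{n0, n1, n3, n4, n6, n7}

Sat(~q) = {n0, n1, n4, n6}
Sat(r | ~q) = {n0, n1, n3, n4, n6}
EF (r | ~q): least fixpoint, start Z0 = {n0, n1, n3, n4, n6}, add states with some successor in Z. Z1 = {n0, n1, n3, n4, n6, n7}; fixed.
Sat(EF (r | ~q)) = {n0, n1, n3, n4, n6, n7}
Sat(EX (EF (r | ~q))) = {s : some successor in {n0, n1, n3, n4, n6, n7}} = {n0, n1, n3, n4, n6, n7}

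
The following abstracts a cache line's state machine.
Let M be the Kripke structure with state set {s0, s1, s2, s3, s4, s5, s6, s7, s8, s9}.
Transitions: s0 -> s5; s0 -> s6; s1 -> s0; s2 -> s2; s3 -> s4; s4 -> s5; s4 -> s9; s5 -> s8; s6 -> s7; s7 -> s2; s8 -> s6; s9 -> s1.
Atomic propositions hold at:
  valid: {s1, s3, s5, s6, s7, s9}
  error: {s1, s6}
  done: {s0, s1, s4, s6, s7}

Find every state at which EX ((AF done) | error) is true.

{s0, s1, s3, s4, s5, s6, s8, s9}

AF done: least fixpoint, start Z0 = {s0, s1, s4, s6, s7}, add states with every successor in Z. Z1 = {s0, s1, s3, s4, s6, s7, s8, s9}; Z2 = {s0, s1, s3, s4, s5, s6, s7, s8, s9}; fixed.
Sat(AF done) = {s0, s1, s3, s4, s5, s6, s7, s8, s9}
Sat((AF done) | error) = {s0, s1, s3, s4, s5, s6, s7, s8, s9}
Sat(EX ((AF done) | error)) = {s : some successor in {s0, s1, s3, s4, s5, s6, s7, s8, s9}} = {s0, s1, s3, s4, s5, s6, s8, s9}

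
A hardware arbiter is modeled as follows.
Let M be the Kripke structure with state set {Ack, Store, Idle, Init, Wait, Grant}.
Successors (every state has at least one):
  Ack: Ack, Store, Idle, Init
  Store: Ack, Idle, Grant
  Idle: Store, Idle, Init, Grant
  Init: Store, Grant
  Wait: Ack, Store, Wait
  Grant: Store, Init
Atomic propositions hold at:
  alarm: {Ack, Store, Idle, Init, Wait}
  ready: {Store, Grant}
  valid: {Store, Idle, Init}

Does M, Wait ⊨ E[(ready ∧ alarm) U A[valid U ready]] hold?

No

Sat(ready ∧ alarm) = {Store}
A[valid U ready]: least fixpoint, start Z0 = Sat(ready) = {Store, Grant}, add states in Sat(valid) with every successor in Z. Z1 = {Store, Init, Grant}; fixed.
Sat(A[valid U ready]) = {Store, Init, Grant}
E[(ready ∧ alarm) U A[valid U ready]]: least fixpoint, start Z0 = Sat(A[valid U ready]) = {Store, Init, Grant}, add states in Sat(ready ∧ alarm) with some successor in Z. Already a fixed point.
Sat(E[(ready ∧ alarm) U A[valid U ready]]) = {Store, Init, Grant}
Wait ∉ Sat(E[(ready ∧ alarm) U A[valid U ready]]) = {Store, Init, Grant}, so the formula does not hold at Wait.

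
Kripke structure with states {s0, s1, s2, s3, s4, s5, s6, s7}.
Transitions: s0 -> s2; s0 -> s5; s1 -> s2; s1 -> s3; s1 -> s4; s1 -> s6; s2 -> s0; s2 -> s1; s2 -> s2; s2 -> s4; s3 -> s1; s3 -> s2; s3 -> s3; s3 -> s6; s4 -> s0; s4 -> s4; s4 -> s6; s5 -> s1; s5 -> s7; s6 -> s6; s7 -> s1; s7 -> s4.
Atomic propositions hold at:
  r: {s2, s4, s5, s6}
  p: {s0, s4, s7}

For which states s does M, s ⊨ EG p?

{s4, s7}

EG p: greatest fixpoint, start Z0 = {s0, s4, s7}, keep only states in Sat with some successor in Z. Z1 = {s4, s7}; fixed.
Sat(EG p) = {s4, s7}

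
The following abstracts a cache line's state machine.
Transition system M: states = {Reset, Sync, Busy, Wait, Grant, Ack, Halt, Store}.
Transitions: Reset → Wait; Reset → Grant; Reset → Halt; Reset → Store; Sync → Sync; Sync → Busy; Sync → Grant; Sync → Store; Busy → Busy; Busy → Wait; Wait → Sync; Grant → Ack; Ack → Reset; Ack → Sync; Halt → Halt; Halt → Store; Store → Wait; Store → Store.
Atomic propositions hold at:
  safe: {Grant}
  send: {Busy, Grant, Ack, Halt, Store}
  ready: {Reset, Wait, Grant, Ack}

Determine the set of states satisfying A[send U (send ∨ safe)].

Sat(send ∨ safe) = {Busy, Grant, Ack, Halt, Store}
A[send U (send ∨ safe)]: least fixpoint, start Z0 = Sat((send ∨ safe)) = {Busy, Grant, Ack, Halt, Store}, add states in Sat(send) with every successor in Z. Already a fixed point.
Sat(A[send U (send ∨ safe)]) = {Busy, Grant, Ack, Halt, Store}

{Busy, Grant, Ack, Halt, Store}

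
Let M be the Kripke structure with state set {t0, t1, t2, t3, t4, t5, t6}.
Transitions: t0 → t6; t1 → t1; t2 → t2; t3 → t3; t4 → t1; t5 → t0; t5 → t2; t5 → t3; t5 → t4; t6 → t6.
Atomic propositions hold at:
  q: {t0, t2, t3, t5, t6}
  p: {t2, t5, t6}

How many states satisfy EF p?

4

EF p: least fixpoint, start Z0 = {t2, t5, t6}, add states with some successor in Z. Z1 = {t0, t2, t5, t6}; fixed.
Sat(EF p) = {t0, t2, t5, t6}
|Sat(EF p)| = |{t0, t2, t5, t6}| = 4.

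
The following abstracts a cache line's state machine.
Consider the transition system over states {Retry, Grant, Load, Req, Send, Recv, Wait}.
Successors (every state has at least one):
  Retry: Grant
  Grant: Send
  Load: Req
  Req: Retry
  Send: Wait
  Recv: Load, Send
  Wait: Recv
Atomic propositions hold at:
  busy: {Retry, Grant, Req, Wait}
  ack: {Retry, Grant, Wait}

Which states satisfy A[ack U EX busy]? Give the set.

Sat(EX busy) = {s : some successor in {Retry, Grant, Req, Wait}} = {Retry, Load, Req, Send}
A[ack U EX busy]: least fixpoint, start Z0 = Sat(EX busy) = {Retry, Load, Req, Send}, add states in Sat(ack) with every successor in Z. Z1 = {Retry, Grant, Load, Req, Send}; fixed.
Sat(A[ack U EX busy]) = {Retry, Grant, Load, Req, Send}

{Retry, Grant, Load, Req, Send}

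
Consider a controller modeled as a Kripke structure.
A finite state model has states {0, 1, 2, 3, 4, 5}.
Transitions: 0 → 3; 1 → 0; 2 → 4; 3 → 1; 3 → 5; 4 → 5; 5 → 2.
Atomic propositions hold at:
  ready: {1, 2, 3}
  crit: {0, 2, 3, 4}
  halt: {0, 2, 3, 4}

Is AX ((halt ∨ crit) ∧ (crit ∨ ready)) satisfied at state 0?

Sat(halt ∨ crit) = {0, 2, 3, 4}
Sat(crit ∨ ready) = {0, 1, 2, 3, 4}
Sat((halt ∨ crit) ∧ (crit ∨ ready)) = {0, 2, 3, 4}
Sat(AX ((halt ∨ crit) ∧ (crit ∨ ready))) = {s : every successor in {0, 2, 3, 4}} = {0, 1, 2, 5}
0 ∈ Sat(AX ((halt ∨ crit) ∧ (crit ∨ ready))) = {0, 1, 2, 5}, so the formula holds at 0.

Yes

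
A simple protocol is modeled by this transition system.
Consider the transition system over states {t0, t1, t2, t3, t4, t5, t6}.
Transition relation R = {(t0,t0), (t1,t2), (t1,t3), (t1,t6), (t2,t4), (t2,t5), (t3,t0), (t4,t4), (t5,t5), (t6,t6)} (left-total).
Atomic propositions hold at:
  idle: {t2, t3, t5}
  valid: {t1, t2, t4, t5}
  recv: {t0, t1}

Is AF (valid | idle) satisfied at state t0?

Sat(valid | idle) = {t1, t2, t3, t4, t5}
AF (valid | idle): least fixpoint, start Z0 = {t1, t2, t3, t4, t5}, add states with every successor in Z. Already a fixed point.
Sat(AF (valid | idle)) = {t1, t2, t3, t4, t5}
t0 ∉ Sat(AF (valid | idle)) = {t1, t2, t3, t4, t5}, so the formula does not hold at t0.

No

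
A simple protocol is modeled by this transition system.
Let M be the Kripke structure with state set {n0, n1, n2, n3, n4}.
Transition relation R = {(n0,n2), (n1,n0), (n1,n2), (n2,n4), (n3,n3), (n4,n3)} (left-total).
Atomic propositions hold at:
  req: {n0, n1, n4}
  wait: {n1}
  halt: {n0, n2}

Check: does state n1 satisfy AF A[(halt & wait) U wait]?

Sat(halt & wait) = ∅
A[(halt & wait) U wait]: least fixpoint, start Z0 = Sat(wait) = {n1}, add states in Sat(halt & wait) with every successor in Z. Already a fixed point.
Sat(A[(halt & wait) U wait]) = {n1}
AF A[(halt & wait) U wait]: least fixpoint, start Z0 = {n1}, add states with every successor in Z. Already a fixed point.
Sat(AF A[(halt & wait) U wait]) = {n1}
n1 ∈ Sat(AF A[(halt & wait) U wait]) = {n1}, so the formula holds at n1.

Yes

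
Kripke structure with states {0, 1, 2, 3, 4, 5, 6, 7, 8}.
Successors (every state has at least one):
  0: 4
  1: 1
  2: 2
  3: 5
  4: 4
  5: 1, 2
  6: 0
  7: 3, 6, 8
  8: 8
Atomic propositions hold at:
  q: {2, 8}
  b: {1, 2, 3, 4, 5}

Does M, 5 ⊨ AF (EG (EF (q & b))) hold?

Yes

Sat(q & b) = {2}
EF (q & b): least fixpoint, start Z0 = {2}, add states with some successor in Z. Z1 = {2, 5}; Z2 = {2, 3, 5}; Z3 = {2, 3, 5, 7}; fixed.
Sat(EF (q & b)) = {2, 3, 5, 7}
EG (EF (q & b)): greatest fixpoint, start Z0 = {2, 3, 5, 7}, keep only states in Sat with some successor in Z. Already a fixed point.
Sat(EG (EF (q & b))) = {2, 3, 5, 7}
AF (EG (EF (q & b))): least fixpoint, start Z0 = {2, 3, 5, 7}, add states with every successor in Z. Already a fixed point.
Sat(AF (EG (EF (q & b)))) = {2, 3, 5, 7}
5 ∈ Sat(AF (EG (EF (q & b)))) = {2, 3, 5, 7}, so the formula holds at 5.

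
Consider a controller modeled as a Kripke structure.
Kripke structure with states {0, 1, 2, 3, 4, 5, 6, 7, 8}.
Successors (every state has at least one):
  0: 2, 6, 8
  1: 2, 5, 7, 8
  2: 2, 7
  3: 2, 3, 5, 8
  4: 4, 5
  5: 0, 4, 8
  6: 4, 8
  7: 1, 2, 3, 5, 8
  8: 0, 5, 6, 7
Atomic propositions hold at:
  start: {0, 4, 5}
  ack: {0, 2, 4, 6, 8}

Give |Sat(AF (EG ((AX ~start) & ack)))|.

2

Sat(~start) = {1, 2, 3, 6, 7, 8}
Sat(AX ~start) = {s : every successor in {1, 2, 3, 6, 7, 8}} = {0, 2}
Sat((AX ~start) & ack) = {0, 2}
EG ((AX ~start) & ack): greatest fixpoint, start Z0 = {0, 2}, keep only states in Sat with some successor in Z. Already a fixed point.
Sat(EG ((AX ~start) & ack)) = {0, 2}
AF (EG ((AX ~start) & ack)): least fixpoint, start Z0 = {0, 2}, add states with every successor in Z. Already a fixed point.
Sat(AF (EG ((AX ~start) & ack))) = {0, 2}
|Sat(AF (EG ((AX ~start) & ack)))| = |{0, 2}| = 2.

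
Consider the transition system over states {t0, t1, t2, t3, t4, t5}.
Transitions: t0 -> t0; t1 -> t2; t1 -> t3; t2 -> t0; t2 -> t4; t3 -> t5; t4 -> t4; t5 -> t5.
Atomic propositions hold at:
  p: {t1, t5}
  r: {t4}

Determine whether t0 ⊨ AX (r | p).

No

Sat(r | p) = {t1, t4, t5}
Sat(AX (r | p)) = {s : every successor in {t1, t4, t5}} = {t3, t4, t5}
t0 ∉ Sat(AX (r | p)) = {t3, t4, t5}, so the formula does not hold at t0.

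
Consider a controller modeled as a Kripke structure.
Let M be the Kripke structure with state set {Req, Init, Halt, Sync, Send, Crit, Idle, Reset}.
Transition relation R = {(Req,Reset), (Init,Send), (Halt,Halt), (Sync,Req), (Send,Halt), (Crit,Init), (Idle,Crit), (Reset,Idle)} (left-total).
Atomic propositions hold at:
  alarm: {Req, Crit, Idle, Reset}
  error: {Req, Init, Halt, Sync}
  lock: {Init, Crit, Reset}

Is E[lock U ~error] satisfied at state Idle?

Sat(~error) = {Send, Crit, Idle, Reset}
E[lock U ~error]: least fixpoint, start Z0 = Sat(~error) = {Send, Crit, Idle, Reset}, add states in Sat(lock) with some successor in Z. Z1 = {Init, Send, Crit, Idle, Reset}; fixed.
Sat(E[lock U ~error]) = {Init, Send, Crit, Idle, Reset}
Idle ∈ Sat(E[lock U ~error]) = {Init, Send, Crit, Idle, Reset}, so the formula holds at Idle.

Yes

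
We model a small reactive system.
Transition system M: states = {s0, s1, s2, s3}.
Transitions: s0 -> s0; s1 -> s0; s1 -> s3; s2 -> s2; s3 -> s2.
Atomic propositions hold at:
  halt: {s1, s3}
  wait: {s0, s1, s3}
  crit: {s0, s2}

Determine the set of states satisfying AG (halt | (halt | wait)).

{s0}

Sat(halt | wait) = {s0, s1, s3}
Sat(halt | (halt | wait)) = {s0, s1, s3}
AG (halt | (halt | wait)): greatest fixpoint, start Z0 = {s0, s1, s3}, keep only states in Sat with every successor in Z. Z1 = {s0, s1}; Z2 = {s0}; fixed.
Sat(AG (halt | (halt | wait))) = {s0}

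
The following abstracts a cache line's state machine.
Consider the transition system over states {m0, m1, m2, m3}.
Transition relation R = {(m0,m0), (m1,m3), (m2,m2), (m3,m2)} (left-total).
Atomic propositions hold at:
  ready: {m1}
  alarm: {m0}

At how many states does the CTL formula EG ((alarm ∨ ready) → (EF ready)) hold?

3

Sat(alarm ∨ ready) = {m0, m1}
EF ready: least fixpoint, start Z0 = {m1}, add states with some successor in Z. Already a fixed point.
Sat(EF ready) = {m1}
Sat((alarm ∨ ready) → (EF ready)) = {m1, m2, m3}
EG ((alarm ∨ ready) → (EF ready)): greatest fixpoint, start Z0 = {m1, m2, m3}, keep only states in Sat with some successor in Z. Already a fixed point.
Sat(EG ((alarm ∨ ready) → (EF ready))) = {m1, m2, m3}
|Sat(EG ((alarm ∨ ready) → (EF ready)))| = |{m1, m2, m3}| = 3.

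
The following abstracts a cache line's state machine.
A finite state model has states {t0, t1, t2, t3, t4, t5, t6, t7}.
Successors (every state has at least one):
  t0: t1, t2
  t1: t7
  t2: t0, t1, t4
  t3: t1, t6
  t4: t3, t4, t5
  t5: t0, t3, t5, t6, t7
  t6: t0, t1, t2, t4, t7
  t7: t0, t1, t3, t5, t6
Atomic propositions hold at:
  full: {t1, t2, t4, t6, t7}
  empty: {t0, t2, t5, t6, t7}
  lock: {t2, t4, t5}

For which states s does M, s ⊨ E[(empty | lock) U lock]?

Sat(empty | lock) = {t0, t2, t4, t5, t6, t7}
E[(empty | lock) U lock]: least fixpoint, start Z0 = Sat(lock) = {t2, t4, t5}, add states in Sat(empty | lock) with some successor in Z. Z1 = {t0, t2, t4, t5, t6, t7}; fixed.
Sat(E[(empty | lock) U lock]) = {t0, t2, t4, t5, t6, t7}

{t0, t2, t4, t5, t6, t7}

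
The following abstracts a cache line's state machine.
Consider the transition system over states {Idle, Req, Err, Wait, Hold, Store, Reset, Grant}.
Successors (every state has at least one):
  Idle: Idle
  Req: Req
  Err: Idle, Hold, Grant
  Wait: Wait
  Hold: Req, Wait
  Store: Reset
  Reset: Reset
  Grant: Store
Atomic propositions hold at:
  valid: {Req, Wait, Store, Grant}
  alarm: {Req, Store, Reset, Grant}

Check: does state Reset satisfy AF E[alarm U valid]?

No

E[alarm U valid]: least fixpoint, start Z0 = Sat(valid) = {Req, Wait, Store, Grant}, add states in Sat(alarm) with some successor in Z. Already a fixed point.
Sat(E[alarm U valid]) = {Req, Wait, Store, Grant}
AF E[alarm U valid]: least fixpoint, start Z0 = {Req, Wait, Store, Grant}, add states with every successor in Z. Z1 = {Req, Wait, Hold, Store, Grant}; fixed.
Sat(AF E[alarm U valid]) = {Req, Wait, Hold, Store, Grant}
Reset ∉ Sat(AF E[alarm U valid]) = {Req, Wait, Hold, Store, Grant}, so the formula does not hold at Reset.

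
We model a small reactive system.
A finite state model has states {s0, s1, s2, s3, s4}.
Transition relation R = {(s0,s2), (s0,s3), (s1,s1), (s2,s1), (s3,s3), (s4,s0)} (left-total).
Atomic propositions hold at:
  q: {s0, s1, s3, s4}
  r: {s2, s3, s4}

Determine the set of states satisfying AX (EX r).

{s3, s4}

Sat(EX r) = {s : some successor in {s2, s3, s4}} = {s0, s3}
Sat(AX (EX r)) = {s : every successor in {s0, s3}} = {s3, s4}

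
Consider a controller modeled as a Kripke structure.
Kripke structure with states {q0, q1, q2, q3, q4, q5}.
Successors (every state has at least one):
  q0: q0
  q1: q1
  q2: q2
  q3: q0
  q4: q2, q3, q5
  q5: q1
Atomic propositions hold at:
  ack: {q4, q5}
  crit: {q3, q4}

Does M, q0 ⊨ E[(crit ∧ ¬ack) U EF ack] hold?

Sat(¬ack) = {q0, q1, q2, q3}
Sat(crit ∧ ¬ack) = {q3}
EF ack: least fixpoint, start Z0 = {q4, q5}, add states with some successor in Z. Already a fixed point.
Sat(EF ack) = {q4, q5}
E[(crit ∧ ¬ack) U EF ack]: least fixpoint, start Z0 = Sat(EF ack) = {q4, q5}, add states in Sat(crit ∧ ¬ack) with some successor in Z. Already a fixed point.
Sat(E[(crit ∧ ¬ack) U EF ack]) = {q4, q5}
q0 ∉ Sat(E[(crit ∧ ¬ack) U EF ack]) = {q4, q5}, so the formula does not hold at q0.

No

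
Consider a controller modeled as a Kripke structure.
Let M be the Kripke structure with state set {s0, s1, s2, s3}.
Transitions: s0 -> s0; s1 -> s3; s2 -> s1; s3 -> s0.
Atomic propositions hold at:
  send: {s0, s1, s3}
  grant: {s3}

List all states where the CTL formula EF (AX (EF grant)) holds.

EF grant: least fixpoint, start Z0 = {s3}, add states with some successor in Z. Z1 = {s1, s3}; Z2 = {s1, s2, s3}; fixed.
Sat(EF grant) = {s1, s2, s3}
Sat(AX (EF grant)) = {s : every successor in {s1, s2, s3}} = {s1, s2}
EF (AX (EF grant)): least fixpoint, start Z0 = {s1, s2}, add states with some successor in Z. Already a fixed point.
Sat(EF (AX (EF grant))) = {s1, s2}

{s1, s2}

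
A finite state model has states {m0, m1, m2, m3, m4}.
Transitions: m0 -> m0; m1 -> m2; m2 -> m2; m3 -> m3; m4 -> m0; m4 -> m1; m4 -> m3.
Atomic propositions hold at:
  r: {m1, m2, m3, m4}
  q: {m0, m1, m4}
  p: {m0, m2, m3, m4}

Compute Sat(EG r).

{m1, m2, m3, m4}

EG r: greatest fixpoint, start Z0 = {m1, m2, m3, m4}, keep only states in Sat with some successor in Z. Already a fixed point.
Sat(EG r) = {m1, m2, m3, m4}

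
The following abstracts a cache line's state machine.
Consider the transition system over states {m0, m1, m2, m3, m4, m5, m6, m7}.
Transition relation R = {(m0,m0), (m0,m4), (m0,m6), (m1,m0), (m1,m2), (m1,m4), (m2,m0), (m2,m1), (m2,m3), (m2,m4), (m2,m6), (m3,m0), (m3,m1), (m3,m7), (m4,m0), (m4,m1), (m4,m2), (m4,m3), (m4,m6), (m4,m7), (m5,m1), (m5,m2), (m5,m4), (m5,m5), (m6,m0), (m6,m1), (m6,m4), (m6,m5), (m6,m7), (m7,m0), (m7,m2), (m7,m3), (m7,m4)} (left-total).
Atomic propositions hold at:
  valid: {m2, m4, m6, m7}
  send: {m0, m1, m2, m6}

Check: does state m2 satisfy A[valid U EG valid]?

Yes

EG valid: greatest fixpoint, start Z0 = {m2, m4, m6, m7}, keep only states in Sat with some successor in Z. Already a fixed point.
Sat(EG valid) = {m2, m4, m6, m7}
A[valid U EG valid]: least fixpoint, start Z0 = Sat(EG valid) = {m2, m4, m6, m7}, add states in Sat(valid) with every successor in Z. Already a fixed point.
Sat(A[valid U EG valid]) = {m2, m4, m6, m7}
m2 ∈ Sat(A[valid U EG valid]) = {m2, m4, m6, m7}, so the formula holds at m2.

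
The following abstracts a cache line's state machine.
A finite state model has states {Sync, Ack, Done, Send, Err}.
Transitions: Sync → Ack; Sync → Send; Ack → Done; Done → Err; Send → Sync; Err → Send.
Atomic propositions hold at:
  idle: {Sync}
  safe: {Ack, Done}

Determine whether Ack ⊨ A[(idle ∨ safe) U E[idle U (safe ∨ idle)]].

Yes

Sat(idle ∨ safe) = {Sync, Ack, Done}
Sat(safe ∨ idle) = {Sync, Ack, Done}
E[idle U (safe ∨ idle)]: least fixpoint, start Z0 = Sat((safe ∨ idle)) = {Sync, Ack, Done}, add states in Sat(idle) with some successor in Z. Already a fixed point.
Sat(E[idle U (safe ∨ idle)]) = {Sync, Ack, Done}
A[(idle ∨ safe) U E[idle U (safe ∨ idle)]]: least fixpoint, start Z0 = Sat(E[idle U (safe ∨ idle)]) = {Sync, Ack, Done}, add states in Sat(idle ∨ safe) with every successor in Z. Already a fixed point.
Sat(A[(idle ∨ safe) U E[idle U (safe ∨ idle)]]) = {Sync, Ack, Done}
Ack ∈ Sat(A[(idle ∨ safe) U E[idle U (safe ∨ idle)]]) = {Sync, Ack, Done}, so the formula holds at Ack.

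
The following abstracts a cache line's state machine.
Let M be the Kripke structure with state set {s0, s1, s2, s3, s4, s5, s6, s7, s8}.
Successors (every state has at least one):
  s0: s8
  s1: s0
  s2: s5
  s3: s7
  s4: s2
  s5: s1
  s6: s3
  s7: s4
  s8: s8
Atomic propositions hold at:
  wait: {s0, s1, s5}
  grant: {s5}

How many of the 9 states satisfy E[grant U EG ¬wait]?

1

Sat(¬wait) = {s2, s3, s4, s6, s7, s8}
EG ¬wait: greatest fixpoint, start Z0 = {s2, s3, s4, s6, s7, s8}, keep only states in Sat with some successor in Z. Z1 = {s3, s4, s6, s7, s8}; Z2 = {s3, s6, s7, s8}; Z3 = {s3, s6, s8}; Z4 = {s6, s8}; Z5 = {s8}; fixed.
Sat(EG ¬wait) = {s8}
E[grant U EG ¬wait]: least fixpoint, start Z0 = Sat(EG ¬wait) = {s8}, add states in Sat(grant) with some successor in Z. Already a fixed point.
Sat(E[grant U EG ¬wait]) = {s8}
|Sat(E[grant U EG ¬wait])| = |{s8}| = 1.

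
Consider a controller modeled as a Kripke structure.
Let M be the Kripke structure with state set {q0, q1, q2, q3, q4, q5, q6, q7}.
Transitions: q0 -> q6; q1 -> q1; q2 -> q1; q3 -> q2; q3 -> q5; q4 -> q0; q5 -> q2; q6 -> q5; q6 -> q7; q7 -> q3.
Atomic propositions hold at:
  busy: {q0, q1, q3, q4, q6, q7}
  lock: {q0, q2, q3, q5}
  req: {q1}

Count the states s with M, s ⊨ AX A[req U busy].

A[req U busy]: least fixpoint, start Z0 = Sat(busy) = {q0, q1, q3, q4, q6, q7}, add states in Sat(req) with every successor in Z. Already a fixed point.
Sat(A[req U busy]) = {q0, q1, q3, q4, q6, q7}
Sat(AX A[req U busy]) = {s : every successor in {q0, q1, q3, q4, q6, q7}} = {q0, q1, q2, q4, q7}
|Sat(AX A[req U busy])| = |{q0, q1, q2, q4, q7}| = 5.

5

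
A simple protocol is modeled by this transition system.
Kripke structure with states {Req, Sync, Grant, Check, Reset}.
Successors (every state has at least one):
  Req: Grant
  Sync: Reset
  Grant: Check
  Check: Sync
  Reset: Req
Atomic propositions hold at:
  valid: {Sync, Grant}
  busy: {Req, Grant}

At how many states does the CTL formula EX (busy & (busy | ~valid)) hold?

Sat(~valid) = {Req, Check, Reset}
Sat(busy | ~valid) = {Req, Grant, Check, Reset}
Sat(busy & (busy | ~valid)) = {Req, Grant}
Sat(EX (busy & (busy | ~valid))) = {s : some successor in {Req, Grant}} = {Req, Reset}
|Sat(EX (busy & (busy | ~valid)))| = |{Req, Reset}| = 2.

2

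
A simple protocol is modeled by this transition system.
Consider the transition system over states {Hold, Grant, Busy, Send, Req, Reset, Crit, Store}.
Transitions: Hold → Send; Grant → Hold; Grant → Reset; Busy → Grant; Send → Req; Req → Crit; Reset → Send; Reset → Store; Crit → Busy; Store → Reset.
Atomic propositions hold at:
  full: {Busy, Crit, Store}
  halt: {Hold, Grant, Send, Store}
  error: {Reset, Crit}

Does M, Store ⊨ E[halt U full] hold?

E[halt U full]: least fixpoint, start Z0 = Sat(full) = {Busy, Crit, Store}, add states in Sat(halt) with some successor in Z. Already a fixed point.
Sat(E[halt U full]) = {Busy, Crit, Store}
Store ∈ Sat(E[halt U full]) = {Busy, Crit, Store}, so the formula holds at Store.

Yes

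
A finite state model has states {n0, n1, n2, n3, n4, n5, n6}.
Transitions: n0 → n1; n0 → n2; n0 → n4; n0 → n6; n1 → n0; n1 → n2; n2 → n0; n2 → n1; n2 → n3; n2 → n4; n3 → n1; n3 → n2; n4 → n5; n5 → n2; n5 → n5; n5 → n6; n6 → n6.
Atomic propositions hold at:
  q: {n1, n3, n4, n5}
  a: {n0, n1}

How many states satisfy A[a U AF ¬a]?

Sat(¬a) = {n2, n3, n4, n5, n6}
AF ¬a: least fixpoint, start Z0 = {n2, n3, n4, n5, n6}, add states with every successor in Z. Already a fixed point.
Sat(AF ¬a) = {n2, n3, n4, n5, n6}
A[a U AF ¬a]: least fixpoint, start Z0 = Sat(AF ¬a) = {n2, n3, n4, n5, n6}, add states in Sat(a) with every successor in Z. Already a fixed point.
Sat(A[a U AF ¬a]) = {n2, n3, n4, n5, n6}
|Sat(A[a U AF ¬a])| = |{n2, n3, n4, n5, n6}| = 5.

5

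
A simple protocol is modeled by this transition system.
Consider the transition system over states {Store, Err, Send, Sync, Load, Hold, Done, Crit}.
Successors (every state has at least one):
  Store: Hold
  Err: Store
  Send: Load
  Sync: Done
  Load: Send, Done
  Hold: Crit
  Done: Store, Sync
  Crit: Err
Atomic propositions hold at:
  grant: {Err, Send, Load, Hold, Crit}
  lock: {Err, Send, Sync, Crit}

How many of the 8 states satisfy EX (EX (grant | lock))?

Sat(grant | lock) = {Err, Send, Sync, Load, Hold, Crit}
Sat(EX (grant | lock)) = {s : some successor in {Err, Send, Sync, Load, Hold, Crit}} = {Store, Send, Load, Hold, Done, Crit}
Sat(EX (EX (grant | lock))) = {s : some successor in {Store, Send, Load, Hold, Done, Crit}} = {Store, Err, Send, Sync, Load, Hold, Done}
|Sat(EX (EX (grant | lock)))| = |{Store, Err, Send, Sync, Load, Hold, Done}| = 7.

7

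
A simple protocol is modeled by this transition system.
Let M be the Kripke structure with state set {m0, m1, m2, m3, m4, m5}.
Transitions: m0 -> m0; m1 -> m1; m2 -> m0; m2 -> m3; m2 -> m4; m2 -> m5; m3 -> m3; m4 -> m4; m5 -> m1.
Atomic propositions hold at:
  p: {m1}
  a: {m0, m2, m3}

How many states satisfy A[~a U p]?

2

Sat(~a) = {m1, m4, m5}
A[~a U p]: least fixpoint, start Z0 = Sat(p) = {m1}, add states in Sat(~a) with every successor in Z. Z1 = {m1, m5}; fixed.
Sat(A[~a U p]) = {m1, m5}
|Sat(A[~a U p])| = |{m1, m5}| = 2.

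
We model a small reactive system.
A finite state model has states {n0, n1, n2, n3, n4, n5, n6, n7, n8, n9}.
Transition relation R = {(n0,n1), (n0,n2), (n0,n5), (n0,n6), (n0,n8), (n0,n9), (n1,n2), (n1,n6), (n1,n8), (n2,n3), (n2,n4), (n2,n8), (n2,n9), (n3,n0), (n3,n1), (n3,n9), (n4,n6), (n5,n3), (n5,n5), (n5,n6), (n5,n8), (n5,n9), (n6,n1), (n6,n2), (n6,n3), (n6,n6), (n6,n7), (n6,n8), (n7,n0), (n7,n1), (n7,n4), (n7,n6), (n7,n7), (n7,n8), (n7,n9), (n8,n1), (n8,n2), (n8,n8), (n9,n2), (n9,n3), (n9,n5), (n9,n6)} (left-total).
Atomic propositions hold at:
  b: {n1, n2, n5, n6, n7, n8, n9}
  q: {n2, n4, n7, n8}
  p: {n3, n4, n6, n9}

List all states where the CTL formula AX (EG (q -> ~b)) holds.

Sat(~b) = {n0, n3, n4}
Sat(q -> ~b) = {n0, n1, n3, n4, n5, n6, n9}
EG (q -> ~b): greatest fixpoint, start Z0 = {n0, n1, n3, n4, n5, n6, n9}, keep only states in Sat with some successor in Z. Already a fixed point.
Sat(EG (q -> ~b)) = {n0, n1, n3, n4, n5, n6, n9}
Sat(AX (EG (q -> ~b))) = {s : every successor in {n0, n1, n3, n4, n5, n6, n9}} = {n3, n4}

{n3, n4}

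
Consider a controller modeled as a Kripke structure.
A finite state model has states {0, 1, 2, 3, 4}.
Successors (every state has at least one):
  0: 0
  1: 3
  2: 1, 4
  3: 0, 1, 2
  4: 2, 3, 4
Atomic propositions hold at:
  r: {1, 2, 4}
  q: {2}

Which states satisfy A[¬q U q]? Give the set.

{2}

Sat(¬q) = {0, 1, 3, 4}
A[¬q U q]: least fixpoint, start Z0 = Sat(q) = {2}, add states in Sat(¬q) with every successor in Z. Already a fixed point.
Sat(A[¬q U q]) = {2}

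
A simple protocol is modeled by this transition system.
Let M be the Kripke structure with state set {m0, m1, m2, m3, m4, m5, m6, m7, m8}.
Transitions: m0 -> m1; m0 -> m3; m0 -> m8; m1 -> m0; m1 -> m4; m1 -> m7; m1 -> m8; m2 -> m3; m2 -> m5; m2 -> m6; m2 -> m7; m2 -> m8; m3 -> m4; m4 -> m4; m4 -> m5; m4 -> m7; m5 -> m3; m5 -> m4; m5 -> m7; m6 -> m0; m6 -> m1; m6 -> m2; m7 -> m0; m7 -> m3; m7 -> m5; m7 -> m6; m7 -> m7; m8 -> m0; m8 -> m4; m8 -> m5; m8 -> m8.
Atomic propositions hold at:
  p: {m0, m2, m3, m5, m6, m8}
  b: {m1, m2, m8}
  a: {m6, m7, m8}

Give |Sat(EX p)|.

8

Sat(EX p) = {s : some successor in {m0, m2, m3, m5, m6, m8}} = {m0, m1, m2, m4, m5, m6, m7, m8}
|Sat(EX p)| = |{m0, m1, m2, m4, m5, m6, m7, m8}| = 8.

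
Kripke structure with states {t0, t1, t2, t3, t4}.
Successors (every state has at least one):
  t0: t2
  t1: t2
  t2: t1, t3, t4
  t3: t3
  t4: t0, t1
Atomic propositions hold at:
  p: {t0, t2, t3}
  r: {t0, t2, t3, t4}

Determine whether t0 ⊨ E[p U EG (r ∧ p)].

Sat(r ∧ p) = {t0, t2, t3}
EG (r ∧ p): greatest fixpoint, start Z0 = {t0, t2, t3}, keep only states in Sat with some successor in Z. Already a fixed point.
Sat(EG (r ∧ p)) = {t0, t2, t3}
E[p U EG (r ∧ p)]: least fixpoint, start Z0 = Sat(EG (r ∧ p)) = {t0, t2, t3}, add states in Sat(p) with some successor in Z. Already a fixed point.
Sat(E[p U EG (r ∧ p)]) = {t0, t2, t3}
t0 ∈ Sat(E[p U EG (r ∧ p)]) = {t0, t2, t3}, so the formula holds at t0.

Yes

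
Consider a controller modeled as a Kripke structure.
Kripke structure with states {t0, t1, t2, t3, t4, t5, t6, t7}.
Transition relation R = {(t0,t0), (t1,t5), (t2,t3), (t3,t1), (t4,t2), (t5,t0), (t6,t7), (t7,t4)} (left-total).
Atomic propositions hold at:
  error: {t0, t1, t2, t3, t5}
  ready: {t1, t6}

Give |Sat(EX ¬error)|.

2

Sat(¬error) = {t4, t6, t7}
Sat(EX ¬error) = {s : some successor in {t4, t6, t7}} = {t6, t7}
|Sat(EX ¬error)| = |{t6, t7}| = 2.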